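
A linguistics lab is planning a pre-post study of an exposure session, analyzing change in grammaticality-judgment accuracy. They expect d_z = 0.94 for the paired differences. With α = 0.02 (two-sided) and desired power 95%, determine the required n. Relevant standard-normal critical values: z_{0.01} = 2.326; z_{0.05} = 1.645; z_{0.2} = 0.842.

For a paired (one-sample on differences) test: n = ((z_{α/2} + z_β) / d)².
z_{α/2} + z_β = 2.326 + 1.645 = 3.971.
n = (3.971 / 0.94)² = 4.224² = 17.85.
Round up.

n = 18 pairs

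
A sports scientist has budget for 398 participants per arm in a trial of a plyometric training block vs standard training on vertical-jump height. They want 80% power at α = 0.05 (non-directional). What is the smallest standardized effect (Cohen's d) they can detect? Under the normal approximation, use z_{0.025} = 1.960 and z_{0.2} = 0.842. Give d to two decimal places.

For two independent groups of n = 398 each: d_min = (z_{α/2} + z_β)·√(2/n).
z-sum = 1.960 + 0.842 = 2.802.
d_min = 2.802 × √(2/398) = 2.802 × 0.0709 = 0.199.

d_min ≈ 0.20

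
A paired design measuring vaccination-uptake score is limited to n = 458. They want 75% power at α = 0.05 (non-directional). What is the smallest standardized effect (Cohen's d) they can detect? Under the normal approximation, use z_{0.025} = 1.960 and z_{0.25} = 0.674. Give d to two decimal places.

d_min ≈ 0.12

For a single sample (or paired design) of n = 458: d_min = (z_{α/2} + z_β)/√n.
z-sum = 1.960 + 0.674 = 2.634.
d_min = 2.634 / √458 = 2.634 / 21.401 = 0.123.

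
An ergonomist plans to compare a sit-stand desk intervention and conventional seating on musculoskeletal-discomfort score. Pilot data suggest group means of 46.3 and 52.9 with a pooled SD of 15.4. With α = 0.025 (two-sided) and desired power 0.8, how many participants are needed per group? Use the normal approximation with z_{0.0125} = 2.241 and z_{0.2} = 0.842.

Cohen's d = |M₁ − M₂| / SD_pooled = |46.3 − 52.9| / 15.4 = 6.6 / 15.4 = 0.429.
For two independent groups with equal n: n = 2·((z_{α/2} + z_β) / d)².
z_{α/2} + z_β = 2.241 + 0.842 = 3.083.
n = 2 × (3.083 / 0.429)² = 2 × 7.186² = 2 × 51.65 = 103.3.
Round up to the next whole participant.

n = 104 per group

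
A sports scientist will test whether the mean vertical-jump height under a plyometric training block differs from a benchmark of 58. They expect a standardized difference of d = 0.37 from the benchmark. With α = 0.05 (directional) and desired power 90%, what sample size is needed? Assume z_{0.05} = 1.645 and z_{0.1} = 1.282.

For a one-sample test: n = ((z_{α} + z_β) / d)².
z_{α} + z_β = 1.645 + 1.282 = 2.927.
n = (2.927 / 0.37)² = 7.911² = 62.58.
Round up.

n = 63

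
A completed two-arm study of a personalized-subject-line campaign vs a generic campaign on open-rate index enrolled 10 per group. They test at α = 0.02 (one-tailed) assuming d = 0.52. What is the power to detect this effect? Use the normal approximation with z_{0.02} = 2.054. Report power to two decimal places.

power ≈ 0.19

For two equal groups, power = Φ(d·√(n/2) − z_{α}).
d·√(n/2) = 0.52 × √(10/2) = 0.52 × 2.236 = 1.163.
z_β = 1.163 − 2.054 = -0.891.
Power = Φ(-0.891) = 0.186.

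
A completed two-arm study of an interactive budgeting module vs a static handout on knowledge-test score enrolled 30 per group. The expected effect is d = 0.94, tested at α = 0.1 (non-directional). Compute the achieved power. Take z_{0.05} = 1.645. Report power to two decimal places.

For two equal groups, power = Φ(d·√(n/2) − z_{α/2}).
d·√(n/2) = 0.94 × √(30/2) = 0.94 × 3.873 = 3.641.
z_β = 3.641 − 1.645 = 1.996.
Power = Φ(1.996) = 0.977.

power ≈ 0.98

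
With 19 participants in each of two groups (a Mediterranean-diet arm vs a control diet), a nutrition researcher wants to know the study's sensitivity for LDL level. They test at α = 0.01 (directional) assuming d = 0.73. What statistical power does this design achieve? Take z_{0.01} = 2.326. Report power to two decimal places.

For two equal groups, power = Φ(d·√(n/2) − z_{α}).
d·√(n/2) = 0.73 × √(19/2) = 0.73 × 3.082 = 2.250.
z_β = 2.250 − 2.326 = -0.076.
Power = Φ(-0.076) = 0.470.

power ≈ 0.47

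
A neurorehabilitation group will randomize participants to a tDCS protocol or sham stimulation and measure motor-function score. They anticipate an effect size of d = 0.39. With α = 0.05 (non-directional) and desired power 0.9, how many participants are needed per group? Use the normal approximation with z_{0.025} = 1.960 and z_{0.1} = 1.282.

n = 139 per group

For two independent groups with equal n: n = 2·((z_{α/2} + z_β) / d)².
z_{α/2} + z_β = 1.960 + 1.282 = 3.242.
n = 2 × (3.242 / 0.39)² = 2 × 8.313² = 2 × 69.10 = 138.2.
Round up to the next whole participant.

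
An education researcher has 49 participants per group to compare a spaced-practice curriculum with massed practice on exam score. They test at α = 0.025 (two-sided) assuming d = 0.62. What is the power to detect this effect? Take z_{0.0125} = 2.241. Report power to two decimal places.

For two equal groups, power = Φ(d·√(n/2) − z_{α/2}).
d·√(n/2) = 0.62 × √(49/2) = 0.62 × 4.950 = 3.069.
z_β = 3.069 − 2.241 = 0.828.
Power = Φ(0.828) = 0.796.

power ≈ 0.80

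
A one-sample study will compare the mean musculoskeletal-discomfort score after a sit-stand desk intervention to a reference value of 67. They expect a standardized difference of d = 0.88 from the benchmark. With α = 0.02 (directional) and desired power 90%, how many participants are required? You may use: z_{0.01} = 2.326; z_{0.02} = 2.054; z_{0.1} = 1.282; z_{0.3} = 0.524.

For a one-sample test: n = ((z_{α} + z_β) / d)².
z_{α} + z_β = 2.054 + 1.282 = 3.336.
n = (3.336 / 0.88)² = 3.791² = 14.37.
Round up.

n = 15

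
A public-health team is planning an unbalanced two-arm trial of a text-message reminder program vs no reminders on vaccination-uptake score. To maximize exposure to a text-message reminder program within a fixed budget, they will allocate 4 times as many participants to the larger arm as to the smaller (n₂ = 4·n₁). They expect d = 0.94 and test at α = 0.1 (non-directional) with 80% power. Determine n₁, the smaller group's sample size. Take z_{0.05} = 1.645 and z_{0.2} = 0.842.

With allocation ratio k = n₂/n₁ = 4, Var(x̄₁−x̄₂) = σ²(1/n₁ + 1/(k·n₁)) = σ²·(k+1)/(k·n₁).
So n₁ = (1 + 1/k)·((z_{α/2} + z_β)/d)² = 1.250 × (2.487/0.94)².
n₁ = 1.250 × 7.00 = 8.7.
Round up: n₁ = 9, giving n₂ = 4 × 9 = 36.

n₁ = 9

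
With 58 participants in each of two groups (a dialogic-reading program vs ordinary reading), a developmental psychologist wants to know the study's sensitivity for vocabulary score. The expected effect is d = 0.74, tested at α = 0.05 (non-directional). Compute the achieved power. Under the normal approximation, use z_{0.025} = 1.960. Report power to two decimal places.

For two equal groups, power = Φ(d·√(n/2) − z_{α/2}).
d·√(n/2) = 0.74 × √(58/2) = 0.74 × 5.385 = 3.985.
z_β = 3.985 − 1.960 = 2.025.
Power = Φ(2.025) = 0.979.

power ≈ 0.98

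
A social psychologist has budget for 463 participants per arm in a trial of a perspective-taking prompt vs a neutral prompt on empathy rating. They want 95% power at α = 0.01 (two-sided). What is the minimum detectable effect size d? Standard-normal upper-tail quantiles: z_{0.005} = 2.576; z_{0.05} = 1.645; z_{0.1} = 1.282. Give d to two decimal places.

d_min ≈ 0.28

For two independent groups of n = 463 each: d_min = (z_{α/2} + z_β)·√(2/n).
z-sum = 2.576 + 1.645 = 4.221.
d_min = 4.221 × √(2/463) = 4.221 × 0.0657 = 0.277.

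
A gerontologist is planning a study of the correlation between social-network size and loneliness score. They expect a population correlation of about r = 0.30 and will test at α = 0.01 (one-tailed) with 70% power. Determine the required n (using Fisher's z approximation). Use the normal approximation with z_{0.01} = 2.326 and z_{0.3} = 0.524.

n = 88

Fisher's z: C = ½·ln((1+r)/(1−r)) = ½·ln(1.8571) = 0.3095.
n = ((z_{α} + z_β)/C)² + 3.
(2.326 + 0.524) / 0.3095 = 2.850 / 0.3095 = 9.208.
n = 9.208² + 3 = 84.79 + 3 = 87.8.
Round up.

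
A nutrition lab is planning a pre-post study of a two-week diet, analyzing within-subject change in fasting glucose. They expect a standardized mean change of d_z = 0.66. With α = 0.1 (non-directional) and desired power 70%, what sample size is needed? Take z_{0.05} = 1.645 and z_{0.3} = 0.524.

For a paired (one-sample on differences) test: n = ((z_{α/2} + z_β) / d)².
z_{α/2} + z_β = 1.645 + 0.524 = 2.169.
n = (2.169 / 0.66)² = 3.286² = 10.80.
Round up.

n = 11 pairs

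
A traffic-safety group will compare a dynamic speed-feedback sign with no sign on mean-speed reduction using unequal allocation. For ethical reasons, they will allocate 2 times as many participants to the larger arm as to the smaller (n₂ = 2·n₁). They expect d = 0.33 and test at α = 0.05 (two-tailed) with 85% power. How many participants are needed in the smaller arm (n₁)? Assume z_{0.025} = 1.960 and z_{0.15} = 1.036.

n₁ = 124

With allocation ratio k = n₂/n₁ = 2, Var(x̄₁−x̄₂) = σ²(1/n₁ + 1/(k·n₁)) = σ²·(k+1)/(k·n₁).
So n₁ = (1 + 1/k)·((z_{α/2} + z_β)/d)² = 1.500 × (2.996/0.33)².
n₁ = 1.500 × 82.42 = 123.6.
Round up: n₁ = 124, giving n₂ = 2 × 124 = 248.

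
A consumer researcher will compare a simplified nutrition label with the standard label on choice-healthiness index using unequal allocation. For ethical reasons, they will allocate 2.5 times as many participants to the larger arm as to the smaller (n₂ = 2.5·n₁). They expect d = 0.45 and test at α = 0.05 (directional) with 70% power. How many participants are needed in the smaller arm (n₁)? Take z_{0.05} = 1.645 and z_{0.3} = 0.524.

With allocation ratio k = n₂/n₁ = 2.5, Var(x̄₁−x̄₂) = σ²(1/n₁ + 1/(k·n₁)) = σ²·(k+1)/(k·n₁).
So n₁ = (1 + 1/k)·((z_{α} + z_β)/d)² = 1.400 × (2.169/0.45)².
n₁ = 1.400 × 23.23 = 32.5.
Round up: n₁ = 33, giving n₂ = ⌈2.5 × 33⌉ = ⌈82.5⌉ = 83.

n₁ = 33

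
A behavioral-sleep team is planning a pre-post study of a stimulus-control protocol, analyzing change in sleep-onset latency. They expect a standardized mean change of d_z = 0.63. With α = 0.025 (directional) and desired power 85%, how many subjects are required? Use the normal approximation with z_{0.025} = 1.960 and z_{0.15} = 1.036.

For a paired (one-sample on differences) test: n = ((z_{α} + z_β) / d)².
z_{α} + z_β = 1.960 + 1.036 = 2.996.
n = (2.996 / 0.63)² = 4.756² = 22.62.
Round up.

n = 23 pairs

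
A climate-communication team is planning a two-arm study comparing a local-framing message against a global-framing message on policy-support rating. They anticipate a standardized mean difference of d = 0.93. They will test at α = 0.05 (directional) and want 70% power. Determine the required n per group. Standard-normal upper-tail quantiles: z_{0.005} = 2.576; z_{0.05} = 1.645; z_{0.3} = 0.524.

n = 11 per group

For two independent groups with equal n: n = 2·((z_{α} + z_β) / d)².
z_{α} + z_β = 1.645 + 0.524 = 2.169.
n = 2 × (2.169 / 0.93)² = 2 × 2.332² = 2 × 5.44 = 10.9.
Round up to the next whole participant.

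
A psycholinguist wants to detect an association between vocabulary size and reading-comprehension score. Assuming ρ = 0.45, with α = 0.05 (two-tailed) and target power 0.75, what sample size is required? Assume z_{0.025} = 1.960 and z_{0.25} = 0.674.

n = 33

Fisher's z: C = ½·ln((1+r)/(1−r)) = ½·ln(2.6364) = 0.4847.
n = ((z_{α/2} + z_β)/C)² + 3.
(1.960 + 0.674) / 0.4847 = 2.634 / 0.4847 = 5.434.
n = 5.434² + 3 = 29.53 + 3 = 32.5.
Round up.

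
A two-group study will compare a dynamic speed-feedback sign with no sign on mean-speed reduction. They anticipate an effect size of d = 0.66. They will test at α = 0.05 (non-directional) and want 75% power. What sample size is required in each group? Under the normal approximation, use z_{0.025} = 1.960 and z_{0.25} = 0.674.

n = 32 per group

For two independent groups with equal n: n = 2·((z_{α/2} + z_β) / d)².
z_{α/2} + z_β = 1.960 + 0.674 = 2.634.
n = 2 × (2.634 / 0.66)² = 2 × 3.991² = 2 × 15.93 = 31.9.
Round up to the next whole participant.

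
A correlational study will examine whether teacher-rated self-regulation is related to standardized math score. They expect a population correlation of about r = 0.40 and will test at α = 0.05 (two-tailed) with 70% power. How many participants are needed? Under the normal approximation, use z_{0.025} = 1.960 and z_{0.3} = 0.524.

Fisher's z: C = ½·ln((1+r)/(1−r)) = ½·ln(2.3333) = 0.4236.
n = ((z_{α/2} + z_β)/C)² + 3.
(1.960 + 0.524) / 0.4236 = 2.484 / 0.4236 = 5.864.
n = 5.864² + 3 = 34.39 + 3 = 37.4.
Round up.

n = 38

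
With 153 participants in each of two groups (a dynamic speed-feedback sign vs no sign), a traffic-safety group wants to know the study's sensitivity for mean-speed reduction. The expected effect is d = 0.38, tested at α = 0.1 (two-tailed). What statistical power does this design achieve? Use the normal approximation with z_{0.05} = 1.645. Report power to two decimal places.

For two equal groups, power = Φ(d·√(n/2) − z_{α/2}).
d·√(n/2) = 0.38 × √(153/2) = 0.38 × 8.746 = 3.324.
z_β = 3.324 − 1.645 = 1.679.
Power = Φ(1.679) = 0.953.

power ≈ 0.95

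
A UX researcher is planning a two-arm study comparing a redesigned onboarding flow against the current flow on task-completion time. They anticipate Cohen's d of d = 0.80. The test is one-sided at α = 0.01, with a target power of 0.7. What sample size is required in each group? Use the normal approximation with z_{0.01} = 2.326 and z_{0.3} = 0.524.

For two independent groups with equal n: n = 2·((z_{α} + z_β) / d)².
z_{α} + z_β = 2.326 + 0.524 = 2.850.
n = 2 × (2.850 / 0.80)² = 2 × 3.562² = 2 × 12.69 = 25.4.
Round up to the next whole participant.

n = 26 per group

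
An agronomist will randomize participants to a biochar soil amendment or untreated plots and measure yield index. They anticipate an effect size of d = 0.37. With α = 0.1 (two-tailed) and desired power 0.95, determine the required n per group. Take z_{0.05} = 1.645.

n = 159 per group

For two independent groups with equal n: n = 2·((z_{α/2} + z_β) / d)².
z_{α/2} + z_β = 1.645 + 1.645 = 3.290.
n = 2 × (3.290 / 0.37)² = 2 × 8.892² = 2 × 79.07 = 158.1.
Round up to the next whole participant.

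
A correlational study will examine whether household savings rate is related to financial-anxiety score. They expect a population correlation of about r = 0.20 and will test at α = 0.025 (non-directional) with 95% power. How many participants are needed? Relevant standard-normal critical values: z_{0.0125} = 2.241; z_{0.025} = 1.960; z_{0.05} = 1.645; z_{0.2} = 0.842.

Fisher's z: C = ½·ln((1+r)/(1−r)) = ½·ln(1.5000) = 0.2027.
n = ((z_{α/2} + z_β)/C)² + 3.
(2.241 + 1.645) / 0.2027 = 3.886 / 0.2027 = 19.171.
n = 19.171² + 3 = 367.53 + 3 = 370.5.
Round up.

n = 371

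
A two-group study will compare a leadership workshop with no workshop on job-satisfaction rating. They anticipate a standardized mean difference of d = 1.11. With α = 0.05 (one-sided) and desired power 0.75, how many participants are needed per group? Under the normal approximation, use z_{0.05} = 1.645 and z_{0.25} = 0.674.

n = 9 per group

For two independent groups with equal n: n = 2·((z_{α} + z_β) / d)².
z_{α} + z_β = 1.645 + 0.674 = 2.319.
n = 2 × (2.319 / 1.11)² = 2 × 2.089² = 2 × 4.36 = 8.7.
Round up to the next whole participant.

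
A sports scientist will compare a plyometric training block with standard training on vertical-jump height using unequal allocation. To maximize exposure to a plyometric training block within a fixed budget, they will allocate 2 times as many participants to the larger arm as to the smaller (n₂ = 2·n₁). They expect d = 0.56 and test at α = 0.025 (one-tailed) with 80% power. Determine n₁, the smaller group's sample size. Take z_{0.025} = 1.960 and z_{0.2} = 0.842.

With allocation ratio k = n₂/n₁ = 2, Var(x̄₁−x̄₂) = σ²(1/n₁ + 1/(k·n₁)) = σ²·(k+1)/(k·n₁).
So n₁ = (1 + 1/k)·((z_{α} + z_β)/d)² = 1.500 × (2.802/0.56)².
n₁ = 1.500 × 25.04 = 37.6.
Round up: n₁ = 38, giving n₂ = 2 × 38 = 76.

n₁ = 38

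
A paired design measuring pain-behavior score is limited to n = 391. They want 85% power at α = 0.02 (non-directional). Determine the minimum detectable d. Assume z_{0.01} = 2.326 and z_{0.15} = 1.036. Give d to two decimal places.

For a single sample (or paired design) of n = 391: d_min = (z_{α/2} + z_β)/√n.
z-sum = 2.326 + 1.036 = 3.362.
d_min = 3.362 / √391 = 3.362 / 19.774 = 0.170.

d_min ≈ 0.17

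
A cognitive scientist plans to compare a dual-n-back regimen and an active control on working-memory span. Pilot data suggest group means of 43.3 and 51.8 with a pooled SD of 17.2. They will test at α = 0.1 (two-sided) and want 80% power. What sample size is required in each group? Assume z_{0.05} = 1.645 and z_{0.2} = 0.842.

Cohen's d = |M₁ − M₂| / SD_pooled = |43.3 − 51.8| / 17.2 = 8.5 / 17.2 = 0.494.
For two independent groups with equal n: n = 2·((z_{α/2} + z_β) / d)².
z_{α/2} + z_β = 1.645 + 0.842 = 2.487.
n = 2 × (2.487 / 0.494)² = 2 × 5.034² = 2 × 25.35 = 50.7.
Round up to the next whole participant.

n = 51 per group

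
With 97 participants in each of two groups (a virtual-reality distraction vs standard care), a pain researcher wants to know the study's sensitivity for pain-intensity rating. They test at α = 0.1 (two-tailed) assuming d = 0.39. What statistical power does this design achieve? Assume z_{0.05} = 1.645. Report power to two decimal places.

For two equal groups, power = Φ(d·√(n/2) − z_{α/2}).
d·√(n/2) = 0.39 × √(97/2) = 0.39 × 6.964 = 2.716.
z_β = 2.716 − 1.645 = 1.071.
Power = Φ(1.071) = 0.858.

power ≈ 0.86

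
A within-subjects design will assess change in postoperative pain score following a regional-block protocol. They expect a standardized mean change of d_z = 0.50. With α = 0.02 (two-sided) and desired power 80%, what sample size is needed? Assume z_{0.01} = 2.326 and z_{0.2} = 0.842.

For a paired (one-sample on differences) test: n = ((z_{α/2} + z_β) / d)².
z_{α/2} + z_β = 2.326 + 0.842 = 3.168.
n = (3.168 / 0.50)² = 6.336² = 40.14.
Round up.

n = 41 pairs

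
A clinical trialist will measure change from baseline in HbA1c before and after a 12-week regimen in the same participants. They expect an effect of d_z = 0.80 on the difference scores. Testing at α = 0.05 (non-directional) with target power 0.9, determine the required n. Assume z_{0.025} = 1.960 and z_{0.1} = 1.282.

For a paired (one-sample on differences) test: n = ((z_{α/2} + z_β) / d)².
z_{α/2} + z_β = 1.960 + 1.282 = 3.242.
n = (3.242 / 0.80)² = 4.052² = 16.42.
Round up.

n = 17 pairs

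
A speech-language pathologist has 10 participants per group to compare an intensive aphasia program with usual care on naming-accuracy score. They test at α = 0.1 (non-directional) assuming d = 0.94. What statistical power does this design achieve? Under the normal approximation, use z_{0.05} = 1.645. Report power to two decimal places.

power ≈ 0.68

For two equal groups, power = Φ(d·√(n/2) − z_{α/2}).
d·√(n/2) = 0.94 × √(10/2) = 0.94 × 2.236 = 2.102.
z_β = 2.102 − 1.645 = 0.457.
Power = Φ(0.457) = 0.676.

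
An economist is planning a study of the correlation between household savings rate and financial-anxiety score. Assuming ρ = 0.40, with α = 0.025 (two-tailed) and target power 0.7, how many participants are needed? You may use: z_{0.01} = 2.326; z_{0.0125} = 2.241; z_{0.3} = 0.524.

Fisher's z: C = ½·ln((1+r)/(1−r)) = ½·ln(2.3333) = 0.4236.
n = ((z_{α/2} + z_β)/C)² + 3.
(2.241 + 0.524) / 0.4236 = 2.765 / 0.4236 = 6.527.
n = 6.527² + 3 = 42.61 + 3 = 45.6.
Round up.

n = 46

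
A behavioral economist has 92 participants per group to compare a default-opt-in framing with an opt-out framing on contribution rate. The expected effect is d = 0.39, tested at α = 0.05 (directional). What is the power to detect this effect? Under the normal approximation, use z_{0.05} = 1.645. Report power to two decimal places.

power ≈ 0.84

For two equal groups, power = Φ(d·√(n/2) − z_{α}).
d·√(n/2) = 0.39 × √(92/2) = 0.39 × 6.782 = 2.645.
z_β = 2.645 − 1.645 = 1.000.
Power = Φ(1.000) = 0.841.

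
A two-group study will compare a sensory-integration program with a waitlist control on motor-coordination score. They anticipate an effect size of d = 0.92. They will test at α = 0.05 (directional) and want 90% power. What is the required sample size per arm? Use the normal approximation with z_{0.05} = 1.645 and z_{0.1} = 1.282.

For two independent groups with equal n: n = 2·((z_{α} + z_β) / d)².
z_{α} + z_β = 1.645 + 1.282 = 2.927.
n = 2 × (2.927 / 0.92)² = 2 × 3.182² = 2 × 10.12 = 20.2.
Round up to the next whole participant.

n = 21 per group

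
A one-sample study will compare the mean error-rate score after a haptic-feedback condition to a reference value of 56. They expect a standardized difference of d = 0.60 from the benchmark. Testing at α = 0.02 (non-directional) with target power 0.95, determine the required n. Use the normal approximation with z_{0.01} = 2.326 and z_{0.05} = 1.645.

For a one-sample test: n = ((z_{α/2} + z_β) / d)².
z_{α/2} + z_β = 2.326 + 1.645 = 3.971.
n = (3.971 / 0.60)² = 6.618² = 43.80.
Round up.

n = 44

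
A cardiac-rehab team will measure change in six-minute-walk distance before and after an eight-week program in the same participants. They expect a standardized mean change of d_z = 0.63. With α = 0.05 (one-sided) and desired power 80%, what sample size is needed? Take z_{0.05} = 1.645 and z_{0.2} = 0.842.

For a paired (one-sample on differences) test: n = ((z_{α} + z_β) / d)².
z_{α} + z_β = 1.645 + 0.842 = 2.487.
n = (2.487 / 0.63)² = 3.948² = 15.58.
Round up.

n = 16 pairs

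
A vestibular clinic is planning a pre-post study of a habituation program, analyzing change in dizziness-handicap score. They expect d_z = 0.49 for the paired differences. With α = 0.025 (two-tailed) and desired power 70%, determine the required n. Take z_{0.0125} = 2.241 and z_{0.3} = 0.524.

For a paired (one-sample on differences) test: n = ((z_{α/2} + z_β) / d)².
z_{α/2} + z_β = 2.241 + 0.524 = 2.765.
n = (2.765 / 0.49)² = 5.643² = 31.84.
Round up.

n = 32 pairs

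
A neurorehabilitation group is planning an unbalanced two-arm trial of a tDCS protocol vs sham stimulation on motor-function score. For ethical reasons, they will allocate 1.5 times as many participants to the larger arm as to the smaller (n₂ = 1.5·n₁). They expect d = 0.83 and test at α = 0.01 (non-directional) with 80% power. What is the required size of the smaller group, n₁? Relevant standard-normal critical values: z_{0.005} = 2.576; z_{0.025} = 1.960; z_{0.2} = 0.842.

n₁ = 29

With allocation ratio k = n₂/n₁ = 1.5, Var(x̄₁−x̄₂) = σ²(1/n₁ + 1/(k·n₁)) = σ²·(k+1)/(k·n₁).
So n₁ = (1 + 1/k)·((z_{α/2} + z_β)/d)² = 1.667 × (3.418/0.83)².
n₁ = 1.667 × 16.96 = 28.3.
Round up: n₁ = 29, giving n₂ = ⌈1.5 × 29⌉ = ⌈43.5⌉ = 44.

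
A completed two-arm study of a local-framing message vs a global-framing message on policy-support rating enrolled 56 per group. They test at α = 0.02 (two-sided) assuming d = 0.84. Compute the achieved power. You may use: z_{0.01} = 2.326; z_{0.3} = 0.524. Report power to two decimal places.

power ≈ 0.98

For two equal groups, power = Φ(d·√(n/2) − z_{α/2}).
d·√(n/2) = 0.84 × √(56/2) = 0.84 × 5.292 = 4.445.
z_β = 4.445 − 2.326 = 2.119.
Power = Φ(2.119) = 0.983.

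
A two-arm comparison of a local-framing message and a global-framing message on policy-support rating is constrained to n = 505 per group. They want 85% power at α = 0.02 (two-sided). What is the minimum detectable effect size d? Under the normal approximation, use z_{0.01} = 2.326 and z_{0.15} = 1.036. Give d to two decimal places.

d_min ≈ 0.21

For two independent groups of n = 505 each: d_min = (z_{α/2} + z_β)·√(2/n).
z-sum = 2.326 + 1.036 = 3.362.
d_min = 3.362 × √(2/505) = 3.362 × 0.0629 = 0.212.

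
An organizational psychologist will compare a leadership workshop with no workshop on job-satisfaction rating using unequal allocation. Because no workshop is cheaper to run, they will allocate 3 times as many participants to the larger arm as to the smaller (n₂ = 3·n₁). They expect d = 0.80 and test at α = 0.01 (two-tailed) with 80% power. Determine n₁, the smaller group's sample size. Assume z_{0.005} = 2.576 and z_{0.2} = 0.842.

With allocation ratio k = n₂/n₁ = 3, Var(x̄₁−x̄₂) = σ²(1/n₁ + 1/(k·n₁)) = σ²·(k+1)/(k·n₁).
So n₁ = (1 + 1/k)·((z_{α/2} + z_β)/d)² = 1.333 × (3.418/0.80)².
n₁ = 1.333 × 18.25 = 24.3.
Round up: n₁ = 25, giving n₂ = 3 × 25 = 75.

n₁ = 25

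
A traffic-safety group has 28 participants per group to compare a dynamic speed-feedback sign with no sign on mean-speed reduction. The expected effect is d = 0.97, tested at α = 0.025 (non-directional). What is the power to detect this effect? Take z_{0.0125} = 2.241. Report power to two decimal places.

For two equal groups, power = Φ(d·√(n/2) − z_{α/2}).
d·√(n/2) = 0.97 × √(28/2) = 0.97 × 3.742 = 3.629.
z_β = 3.629 − 2.241 = 1.388.
Power = Φ(1.388) = 0.917.

power ≈ 0.92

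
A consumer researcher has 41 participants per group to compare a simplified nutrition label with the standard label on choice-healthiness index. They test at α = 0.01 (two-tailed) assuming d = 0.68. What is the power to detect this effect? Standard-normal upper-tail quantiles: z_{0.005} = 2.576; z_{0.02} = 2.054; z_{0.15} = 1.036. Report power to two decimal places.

For two equal groups, power = Φ(d·√(n/2) − z_{α/2}).
d·√(n/2) = 0.68 × √(41/2) = 0.68 × 4.528 = 3.079.
z_β = 3.079 − 2.576 = 0.503.
Power = Φ(0.503) = 0.692.

power ≈ 0.69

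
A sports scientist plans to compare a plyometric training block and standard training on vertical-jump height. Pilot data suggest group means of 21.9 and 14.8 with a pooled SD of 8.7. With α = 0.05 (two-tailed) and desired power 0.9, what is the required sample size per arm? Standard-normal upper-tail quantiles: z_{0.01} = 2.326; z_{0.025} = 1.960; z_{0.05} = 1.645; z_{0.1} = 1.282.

Cohen's d = |M₁ − M₂| / SD_pooled = |21.9 − 14.8| / 8.7 = 7.1 / 8.7 = 0.816.
For two independent groups with equal n: n = 2·((z_{α/2} + z_β) / d)².
z_{α/2} + z_β = 1.960 + 1.282 = 3.242.
n = 2 × (3.242 / 0.816)² = 2 × 3.973² = 2 × 15.79 = 31.6.
Round up to the next whole participant.

n = 32 per group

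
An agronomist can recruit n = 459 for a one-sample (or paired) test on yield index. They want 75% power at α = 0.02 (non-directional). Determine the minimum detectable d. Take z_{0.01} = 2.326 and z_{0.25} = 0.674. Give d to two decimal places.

For a single sample (or paired design) of n = 459: d_min = (z_{α/2} + z_β)/√n.
z-sum = 2.326 + 0.674 = 3.000.
d_min = 3.000 / √459 = 3.000 / 21.424 = 0.140.

d_min ≈ 0.14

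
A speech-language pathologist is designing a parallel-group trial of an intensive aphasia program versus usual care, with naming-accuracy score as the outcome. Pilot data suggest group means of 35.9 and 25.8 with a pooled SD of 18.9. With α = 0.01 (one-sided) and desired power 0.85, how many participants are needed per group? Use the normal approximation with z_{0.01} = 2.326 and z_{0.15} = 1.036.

Cohen's d = |M₁ − M₂| / SD_pooled = |35.9 − 25.8| / 18.9 = 10.1 / 18.9 = 0.534.
For two independent groups with equal n: n = 2·((z_{α} + z_β) / d)².
z_{α} + z_β = 2.326 + 1.036 = 3.362.
n = 2 × (3.362 / 0.534)² = 2 × 6.296² = 2 × 39.64 = 79.3.
Round up to the next whole participant.

n = 80 per group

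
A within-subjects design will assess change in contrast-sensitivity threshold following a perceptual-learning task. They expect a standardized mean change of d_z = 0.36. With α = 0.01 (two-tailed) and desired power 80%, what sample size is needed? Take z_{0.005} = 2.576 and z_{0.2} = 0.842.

n = 91 pairs

For a paired (one-sample on differences) test: n = ((z_{α/2} + z_β) / d)².
z_{α/2} + z_β = 2.576 + 0.842 = 3.418.
n = (3.418 / 0.36)² = 9.494² = 90.14.
Round up.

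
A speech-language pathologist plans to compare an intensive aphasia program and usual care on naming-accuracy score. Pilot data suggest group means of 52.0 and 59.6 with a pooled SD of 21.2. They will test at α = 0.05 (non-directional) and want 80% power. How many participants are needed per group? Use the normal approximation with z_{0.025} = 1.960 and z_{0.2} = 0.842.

Cohen's d = |M₁ − M₂| / SD_pooled = |52.0 − 59.6| / 21.2 = 7.6 / 21.2 = 0.358.
For two independent groups with equal n: n = 2·((z_{α/2} + z_β) / d)².
z_{α/2} + z_β = 1.960 + 0.842 = 2.802.
n = 2 × (2.802 / 0.358)² = 2 × 7.827² = 2 × 61.26 = 122.5.
Round up to the next whole participant.

n = 123 per group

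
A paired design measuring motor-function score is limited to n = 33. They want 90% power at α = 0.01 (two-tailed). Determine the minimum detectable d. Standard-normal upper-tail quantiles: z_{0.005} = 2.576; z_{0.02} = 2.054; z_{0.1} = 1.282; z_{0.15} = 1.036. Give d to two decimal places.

For a single sample (or paired design) of n = 33: d_min = (z_{α/2} + z_β)/√n.
z-sum = 2.576 + 1.282 = 3.858.
d_min = 3.858 / √33 = 3.858 / 5.745 = 0.672.

d_min ≈ 0.67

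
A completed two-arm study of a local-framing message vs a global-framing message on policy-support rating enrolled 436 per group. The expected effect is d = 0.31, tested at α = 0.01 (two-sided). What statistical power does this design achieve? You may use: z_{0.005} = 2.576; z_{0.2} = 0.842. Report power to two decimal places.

power ≈ 0.98

For two equal groups, power = Φ(d·√(n/2) − z_{α/2}).
d·√(n/2) = 0.31 × √(436/2) = 0.31 × 14.765 = 4.577.
z_β = 4.577 − 2.576 = 2.001.
Power = Φ(2.001) = 0.977.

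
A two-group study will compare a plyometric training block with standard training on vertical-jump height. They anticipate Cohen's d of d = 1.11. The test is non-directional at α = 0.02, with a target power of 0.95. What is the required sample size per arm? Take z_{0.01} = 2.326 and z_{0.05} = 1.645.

n = 26 per group

For two independent groups with equal n: n = 2·((z_{α/2} + z_β) / d)².
z_{α/2} + z_β = 2.326 + 1.645 = 3.971.
n = 2 × (3.971 / 1.11)² = 2 × 3.577² = 2 × 12.80 = 25.6.
Round up to the next whole participant.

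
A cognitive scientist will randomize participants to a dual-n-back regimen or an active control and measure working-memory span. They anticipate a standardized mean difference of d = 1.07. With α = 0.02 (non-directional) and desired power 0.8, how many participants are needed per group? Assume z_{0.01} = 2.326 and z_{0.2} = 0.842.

n = 18 per group

For two independent groups with equal n: n = 2·((z_{α/2} + z_β) / d)².
z_{α/2} + z_β = 2.326 + 0.842 = 3.168.
n = 2 × (3.168 / 1.07)² = 2 × 2.961² = 2 × 8.77 = 17.5.
Round up to the next whole participant.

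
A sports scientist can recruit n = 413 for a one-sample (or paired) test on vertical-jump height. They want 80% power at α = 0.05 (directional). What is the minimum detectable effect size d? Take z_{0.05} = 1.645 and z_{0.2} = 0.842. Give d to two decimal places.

For a single sample (or paired design) of n = 413: d_min = (z_{α} + z_β)/√n.
z-sum = 1.645 + 0.842 = 2.487.
d_min = 2.487 / √413 = 2.487 / 20.322 = 0.122.

d_min ≈ 0.12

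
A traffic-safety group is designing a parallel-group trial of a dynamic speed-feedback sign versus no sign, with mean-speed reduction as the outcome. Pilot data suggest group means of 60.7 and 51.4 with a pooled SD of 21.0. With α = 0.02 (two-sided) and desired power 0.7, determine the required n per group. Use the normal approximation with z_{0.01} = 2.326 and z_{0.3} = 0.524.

Cohen's d = |M₁ − M₂| / SD_pooled = |60.7 − 51.4| / 21.0 = 9.3 / 21.0 = 0.443.
For two independent groups with equal n: n = 2·((z_{α/2} + z_β) / d)².
z_{α/2} + z_β = 2.326 + 0.524 = 2.850.
n = 2 × (2.850 / 0.443)² = 2 × 6.433² = 2 × 41.39 = 82.8.
Round up to the next whole participant.

n = 83 per group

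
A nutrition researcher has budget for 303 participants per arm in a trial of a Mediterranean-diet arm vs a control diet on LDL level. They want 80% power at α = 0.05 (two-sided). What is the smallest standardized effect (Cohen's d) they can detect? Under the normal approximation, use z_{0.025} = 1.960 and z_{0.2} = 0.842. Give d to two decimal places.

d_min ≈ 0.23

For two independent groups of n = 303 each: d_min = (z_{α/2} + z_β)·√(2/n).
z-sum = 1.960 + 0.842 = 2.802.
d_min = 2.802 × √(2/303) = 2.802 × 0.0812 = 0.228.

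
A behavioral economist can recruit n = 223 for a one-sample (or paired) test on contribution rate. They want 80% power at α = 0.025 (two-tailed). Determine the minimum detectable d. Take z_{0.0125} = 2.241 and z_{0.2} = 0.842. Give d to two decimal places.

For a single sample (or paired design) of n = 223: d_min = (z_{α/2} + z_β)/√n.
z-sum = 2.241 + 0.842 = 3.083.
d_min = 3.083 / √223 = 3.083 / 14.933 = 0.206.

d_min ≈ 0.21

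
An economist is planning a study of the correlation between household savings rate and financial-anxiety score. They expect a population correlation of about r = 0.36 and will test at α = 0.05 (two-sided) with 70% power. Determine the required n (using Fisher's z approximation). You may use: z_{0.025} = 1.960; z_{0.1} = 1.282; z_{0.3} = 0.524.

n = 47

Fisher's z: C = ½·ln((1+r)/(1−r)) = ½·ln(2.1250) = 0.3769.
n = ((z_{α/2} + z_β)/C)² + 3.
(1.960 + 0.524) / 0.3769 = 2.484 / 0.3769 = 6.591.
n = 6.591² + 3 = 43.44 + 3 = 46.4.
Round up.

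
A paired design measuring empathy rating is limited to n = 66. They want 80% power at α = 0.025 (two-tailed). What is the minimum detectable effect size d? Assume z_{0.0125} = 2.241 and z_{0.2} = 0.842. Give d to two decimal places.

d_min ≈ 0.38

For a single sample (or paired design) of n = 66: d_min = (z_{α/2} + z_β)/√n.
z-sum = 2.241 + 0.842 = 3.083.
d_min = 3.083 / √66 = 3.083 / 8.124 = 0.379.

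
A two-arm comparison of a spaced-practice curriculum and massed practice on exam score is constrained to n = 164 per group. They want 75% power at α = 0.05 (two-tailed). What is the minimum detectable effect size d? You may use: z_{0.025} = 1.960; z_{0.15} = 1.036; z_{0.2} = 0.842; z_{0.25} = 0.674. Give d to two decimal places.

For two independent groups of n = 164 each: d_min = (z_{α/2} + z_β)·√(2/n).
z-sum = 1.960 + 0.674 = 2.634.
d_min = 2.634 × √(2/164) = 2.634 × 0.1104 = 0.291.

d_min ≈ 0.29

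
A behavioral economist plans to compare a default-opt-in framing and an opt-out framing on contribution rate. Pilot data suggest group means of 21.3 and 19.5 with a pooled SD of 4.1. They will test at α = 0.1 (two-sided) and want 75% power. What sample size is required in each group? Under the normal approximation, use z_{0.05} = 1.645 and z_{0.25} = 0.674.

n = 56 per group

Cohen's d = |M₁ − M₂| / SD_pooled = |21.3 − 19.5| / 4.1 = 1.8 / 4.1 = 0.439.
For two independent groups with equal n: n = 2·((z_{α/2} + z_β) / d)².
z_{α/2} + z_β = 1.645 + 0.674 = 2.319.
n = 2 × (2.319 / 0.439)² = 2 × 5.282² = 2 × 27.90 = 55.8.
Round up to the next whole participant.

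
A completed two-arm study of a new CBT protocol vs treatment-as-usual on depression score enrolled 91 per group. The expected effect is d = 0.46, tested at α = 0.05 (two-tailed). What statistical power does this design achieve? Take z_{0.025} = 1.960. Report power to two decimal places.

power ≈ 0.87

For two equal groups, power = Φ(d·√(n/2) − z_{α/2}).
d·√(n/2) = 0.46 × √(91/2) = 0.46 × 6.745 = 3.103.
z_β = 3.103 − 1.960 = 1.143.
Power = Φ(1.143) = 0.873.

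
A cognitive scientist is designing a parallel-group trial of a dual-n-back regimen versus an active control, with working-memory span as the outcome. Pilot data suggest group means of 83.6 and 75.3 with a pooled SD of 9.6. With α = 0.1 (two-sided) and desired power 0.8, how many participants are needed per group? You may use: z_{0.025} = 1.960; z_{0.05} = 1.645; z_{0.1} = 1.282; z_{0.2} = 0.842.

n = 17 per group

Cohen's d = |M₁ − M₂| / SD_pooled = |83.6 − 75.3| / 9.6 = 8.3 / 9.6 = 0.865.
For two independent groups with equal n: n = 2·((z_{α/2} + z_β) / d)².
z_{α/2} + z_β = 1.645 + 0.842 = 2.487.
n = 2 × (2.487 / 0.865)² = 2 × 2.875² = 2 × 8.27 = 16.5.
Round up to the next whole participant.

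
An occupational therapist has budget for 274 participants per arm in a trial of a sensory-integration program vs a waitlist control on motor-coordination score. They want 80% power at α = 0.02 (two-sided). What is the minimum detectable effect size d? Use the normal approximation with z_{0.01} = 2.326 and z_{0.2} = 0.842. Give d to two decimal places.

For two independent groups of n = 274 each: d_min = (z_{α/2} + z_β)·√(2/n).
z-sum = 2.326 + 0.842 = 3.168.
d_min = 3.168 × √(2/274) = 3.168 × 0.0854 = 0.271.

d_min ≈ 0.27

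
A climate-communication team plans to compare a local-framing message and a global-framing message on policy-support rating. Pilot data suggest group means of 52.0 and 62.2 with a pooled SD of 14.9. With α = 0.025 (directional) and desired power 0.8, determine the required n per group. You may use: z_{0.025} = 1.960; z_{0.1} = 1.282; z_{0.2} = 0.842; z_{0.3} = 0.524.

n = 34 per group

Cohen's d = |M₁ − M₂| / SD_pooled = |52.0 − 62.2| / 14.9 = 10.2 / 14.9 = 0.685.
For two independent groups with equal n: n = 2·((z_{α} + z_β) / d)².
z_{α} + z_β = 1.960 + 0.842 = 2.802.
n = 2 × (2.802 / 0.685)² = 2 × 4.091² = 2 × 16.73 = 33.5.
Round up to the next whole participant.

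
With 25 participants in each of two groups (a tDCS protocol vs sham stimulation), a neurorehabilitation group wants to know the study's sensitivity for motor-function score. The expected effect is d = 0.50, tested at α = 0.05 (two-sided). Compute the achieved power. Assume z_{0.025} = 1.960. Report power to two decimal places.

power ≈ 0.42

For two equal groups, power = Φ(d·√(n/2) − z_{α/2}).
d·√(n/2) = 0.50 × √(25/2) = 0.50 × 3.536 = 1.768.
z_β = 1.768 − 1.960 = -0.192.
Power = Φ(-0.192) = 0.424.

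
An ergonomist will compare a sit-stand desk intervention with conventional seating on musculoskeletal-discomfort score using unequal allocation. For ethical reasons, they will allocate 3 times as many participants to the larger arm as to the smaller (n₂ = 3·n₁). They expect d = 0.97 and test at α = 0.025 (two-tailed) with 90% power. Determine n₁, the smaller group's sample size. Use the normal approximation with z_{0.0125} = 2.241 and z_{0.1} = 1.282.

n₁ = 18

With allocation ratio k = n₂/n₁ = 3, Var(x̄₁−x̄₂) = σ²(1/n₁ + 1/(k·n₁)) = σ²·(k+1)/(k·n₁).
So n₁ = (1 + 1/k)·((z_{α/2} + z_β)/d)² = 1.333 × (3.523/0.97)².
n₁ = 1.333 × 13.19 = 17.6.
Round up: n₁ = 18, giving n₂ = 3 × 18 = 54.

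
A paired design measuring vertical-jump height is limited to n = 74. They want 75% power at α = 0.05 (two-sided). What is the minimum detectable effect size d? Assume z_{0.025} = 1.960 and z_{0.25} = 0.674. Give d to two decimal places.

For a single sample (or paired design) of n = 74: d_min = (z_{α/2} + z_β)/√n.
z-sum = 1.960 + 0.674 = 2.634.
d_min = 2.634 / √74 = 2.634 / 8.602 = 0.306.

d_min ≈ 0.31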